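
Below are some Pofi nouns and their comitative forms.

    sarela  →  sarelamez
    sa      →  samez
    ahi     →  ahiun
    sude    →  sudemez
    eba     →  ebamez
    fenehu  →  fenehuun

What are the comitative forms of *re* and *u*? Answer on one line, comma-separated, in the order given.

remez, uun

The pattern is height harmony: -un when the last vowel of the stem is a high vowel (*ahi*, *fenehu*); -mez when the last vowel of the stem is a non-high vowel (*sarela*, *sa*, *sude*, *eba*).
Since the last vowel of *re* is /e/ (a non-high vowel), it takes -mez, giving *remez*.
*u* — last vowel /u/ (a high vowel) → -un → *uun*.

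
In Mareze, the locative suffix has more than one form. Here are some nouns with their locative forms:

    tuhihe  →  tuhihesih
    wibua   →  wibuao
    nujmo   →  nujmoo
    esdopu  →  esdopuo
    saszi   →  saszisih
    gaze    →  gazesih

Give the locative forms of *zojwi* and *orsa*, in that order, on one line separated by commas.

zojwisih, orsao

The alternation tracks the last vowel of the stem — -sih when the last vowel of the stem is a front vowel (*tuhihe*, *saszi*, *gaze*); -o when the last vowel of the stem is a back vowel (*wibua*, *nujmo*, *esdopu*).
Since the last vowel of *zojwi* is /i/ (a front vowel), it takes -sih, giving *zojwisih*.
Since the last vowel of *orsa* is /a/ (a back vowel), it takes -o, giving *orsao*.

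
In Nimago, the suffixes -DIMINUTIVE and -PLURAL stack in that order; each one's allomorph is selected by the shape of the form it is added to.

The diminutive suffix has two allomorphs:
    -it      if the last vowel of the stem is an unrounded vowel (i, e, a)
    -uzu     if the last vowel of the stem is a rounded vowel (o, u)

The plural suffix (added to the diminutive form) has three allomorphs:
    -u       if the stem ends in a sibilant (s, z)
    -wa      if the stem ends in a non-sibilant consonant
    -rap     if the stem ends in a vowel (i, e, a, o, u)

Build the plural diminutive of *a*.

aitwa

*a* — last vowel /a/ (an unrounded vowel) → -it → *ait*.
The diminutive form *ait*: final sound = /t/, a non-sibilant consonant → -wa → *aitwa*.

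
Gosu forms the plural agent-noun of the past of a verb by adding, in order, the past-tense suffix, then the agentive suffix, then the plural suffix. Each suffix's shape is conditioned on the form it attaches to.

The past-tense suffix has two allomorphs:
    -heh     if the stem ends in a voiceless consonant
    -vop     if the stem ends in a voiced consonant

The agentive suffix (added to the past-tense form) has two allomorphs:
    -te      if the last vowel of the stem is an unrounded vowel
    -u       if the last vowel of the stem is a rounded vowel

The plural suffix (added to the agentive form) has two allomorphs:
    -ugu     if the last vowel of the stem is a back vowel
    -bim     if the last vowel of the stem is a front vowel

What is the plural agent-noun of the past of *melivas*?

melivashehtebim

The final consonant of *melivas* is /s/, which is voiceless, so the past-tense suffix is -heh, giving *melivasheh*.
Since the last vowel of the past-tense form *melivasheh* is /e/ (an unrounded vowel), it takes -te, giving *melivashehte*.
The agentive form *melivashehte* — last vowel /e/ (a front vowel) → -bim → *melivashehtebim*.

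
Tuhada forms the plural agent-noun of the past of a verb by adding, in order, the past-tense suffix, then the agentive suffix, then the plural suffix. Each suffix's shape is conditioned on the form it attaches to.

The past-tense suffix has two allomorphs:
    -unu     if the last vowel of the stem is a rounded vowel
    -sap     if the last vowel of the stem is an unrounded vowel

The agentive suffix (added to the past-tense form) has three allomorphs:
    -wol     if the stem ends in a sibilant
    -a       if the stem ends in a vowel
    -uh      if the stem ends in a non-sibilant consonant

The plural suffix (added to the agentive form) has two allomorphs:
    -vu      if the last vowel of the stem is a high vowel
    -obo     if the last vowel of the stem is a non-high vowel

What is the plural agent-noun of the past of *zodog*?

zodogunuaobo

Since the last vowel of *zodog* is /o/ (a rounded vowel), it takes -unu, giving *zodogunu*.
The final sound of the past-tense form *zodogunu* is /u/, which is a vowel, so the agentive suffix is -a, giving *zodogunua*.
The agentive form *zodogunua*: last vowel = /a/, a non-high vowel → -obo → *zodogunuaobo*.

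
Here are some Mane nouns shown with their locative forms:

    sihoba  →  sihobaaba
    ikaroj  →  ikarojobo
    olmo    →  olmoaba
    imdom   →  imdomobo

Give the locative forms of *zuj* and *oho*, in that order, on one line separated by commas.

zujobo, ohoaba

The alternation tracks the final sound of the stem — -obo when the stem ends in a consonant (*ikaroj*, *imdom*); -aba when the stem ends in a vowel (*sihoba*, *olmo*).
*zuj*: final sound = /j/, a consonant → -obo → *zujobo*.
*oho* — final sound /o/ (a vowel) → -aba → *ohoaba*.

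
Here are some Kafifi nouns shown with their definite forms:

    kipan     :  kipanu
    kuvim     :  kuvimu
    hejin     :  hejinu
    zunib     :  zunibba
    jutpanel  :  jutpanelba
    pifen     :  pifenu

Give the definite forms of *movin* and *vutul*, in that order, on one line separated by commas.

movinu, vutulba

The suffix is conditioned by the final consonant: -u when the stem ends in a nasal (*kipan*, *kuvim*, *hejin*, *pifen*); -ba when the stem ends in a non-nasal consonant (*zunib*, *jutpanel*).
Since the final consonant of *movin* is /n/ (a nasal), it takes -u, giving *movinu*.
Since the final consonant of *vutul* is /l/ (non-nasal), it takes -ba, giving *vutulba*.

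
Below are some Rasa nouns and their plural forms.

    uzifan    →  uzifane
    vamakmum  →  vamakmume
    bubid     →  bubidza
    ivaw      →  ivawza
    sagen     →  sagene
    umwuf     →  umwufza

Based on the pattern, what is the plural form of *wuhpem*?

Looking at the final consonant of each stem: -e when the stem ends in a nasal (*uzifan*, *vamakmum*, *sagen*); -za when the stem ends in a non-nasal consonant (*bubid*, *ivaw*, *umwuf*).
*wuhpem*: final consonant = /m/, a nasal → -e → *wuhpeme*.

wuhpeme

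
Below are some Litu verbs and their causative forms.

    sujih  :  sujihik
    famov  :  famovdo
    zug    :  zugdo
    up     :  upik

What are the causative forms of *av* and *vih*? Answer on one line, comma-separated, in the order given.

Looking at the final consonant of each stem: -ik when the stem ends in a voiceless consonant (*sujih*, *up*); -do when the stem ends in a voiced consonant (*famov*, *zug*).
*av* — final consonant /v/ (voiced) → -do → *avdo*.
Since the final consonant of *vih* is /h/ (voiceless), it takes -ik, giving *vihik*.

avdo, vihik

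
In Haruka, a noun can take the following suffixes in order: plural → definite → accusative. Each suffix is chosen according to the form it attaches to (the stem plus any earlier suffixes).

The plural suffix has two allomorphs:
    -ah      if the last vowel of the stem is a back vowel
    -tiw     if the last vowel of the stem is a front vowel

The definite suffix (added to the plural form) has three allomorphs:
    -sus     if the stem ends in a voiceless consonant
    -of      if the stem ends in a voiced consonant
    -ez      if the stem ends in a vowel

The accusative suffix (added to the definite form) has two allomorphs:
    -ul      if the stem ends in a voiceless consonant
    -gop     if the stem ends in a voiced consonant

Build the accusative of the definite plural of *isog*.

isogahsusul

*isog* — last vowel /o/ (a back vowel) → -ah → *isogah*.
The final sound of the plural form *isogah* is /h/, which is a voiceless consonant, so the definite suffix is -sus, giving *isogahsus*.
Since the final consonant of the definite form *isogahsus* is /s/ (voiceless), it takes -ul, giving *isogahsusul*.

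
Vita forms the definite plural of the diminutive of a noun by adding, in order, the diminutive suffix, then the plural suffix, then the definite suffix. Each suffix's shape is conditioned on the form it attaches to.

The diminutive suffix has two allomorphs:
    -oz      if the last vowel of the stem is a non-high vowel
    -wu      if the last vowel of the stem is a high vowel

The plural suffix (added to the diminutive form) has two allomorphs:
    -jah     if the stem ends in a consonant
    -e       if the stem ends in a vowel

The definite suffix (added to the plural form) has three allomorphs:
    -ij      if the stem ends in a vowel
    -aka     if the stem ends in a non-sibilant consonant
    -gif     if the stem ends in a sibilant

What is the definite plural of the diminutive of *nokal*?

nokalozjahaka

*nokal*: last vowel = /a/, a non-high vowel → -oz → *nokaloz*.
The diminutive form *nokaloz* — final sound /z/ (a consonant) → -jah → *nokalozjah*.
Since the final sound of the plural form *nokalozjah* is /h/ (a non-sibilant consonant), it takes -aka, giving *nokalozjahaka*.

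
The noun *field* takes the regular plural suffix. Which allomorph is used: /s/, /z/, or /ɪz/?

The stem *field* ends in a voiced non-sibilant sound.
The plural suffix surfaces as /ɪz/ after sibilants, /s/ after other voiceless consonants, and /z/ after other voiced sounds.
So the plural -s on *field* is pronounced /z/.

/z/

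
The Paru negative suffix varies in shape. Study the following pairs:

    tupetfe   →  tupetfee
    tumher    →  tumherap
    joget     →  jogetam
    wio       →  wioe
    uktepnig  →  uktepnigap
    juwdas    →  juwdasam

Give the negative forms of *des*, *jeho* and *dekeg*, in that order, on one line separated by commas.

The suffix is conditioned by the final sound: -am when the stem ends in a voiceless consonant (*joget*, *juwdas*); -ap when the stem ends in a voiced consonant (*tumher*, *uktepnig*); -e when the stem ends in a vowel (*tupetfe*, *wio*).
The final sound of *des* is /s/, which is a voiceless consonant, so the suffix is -am, giving *desam*.
The final sound of *jeho* is /o/, which is a vowel, so the suffix is -e, giving *jehoe*.
*dekeg*: final sound = /g/, a voiced consonant → -ap → *dekegap*.

desam, jehoe, dekegap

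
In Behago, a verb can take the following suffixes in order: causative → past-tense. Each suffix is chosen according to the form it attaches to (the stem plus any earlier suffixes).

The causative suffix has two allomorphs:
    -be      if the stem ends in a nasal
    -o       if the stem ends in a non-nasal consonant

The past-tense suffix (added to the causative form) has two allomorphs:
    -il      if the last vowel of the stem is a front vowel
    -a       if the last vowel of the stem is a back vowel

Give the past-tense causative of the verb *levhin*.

The final consonant of *levhin* is /n/, which is a nasal, so the causative suffix is -be, giving *levhinbe*.
The causative form *levhinbe* — last vowel /e/ (a front vowel) → -il → *levhinbeil*.

levhinbeil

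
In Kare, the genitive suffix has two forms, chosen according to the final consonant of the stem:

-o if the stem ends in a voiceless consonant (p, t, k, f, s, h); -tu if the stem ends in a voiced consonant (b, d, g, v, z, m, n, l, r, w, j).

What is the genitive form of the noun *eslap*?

eslapo

*eslap*: final consonant = /p/, voiceless → -o → *eslapo*.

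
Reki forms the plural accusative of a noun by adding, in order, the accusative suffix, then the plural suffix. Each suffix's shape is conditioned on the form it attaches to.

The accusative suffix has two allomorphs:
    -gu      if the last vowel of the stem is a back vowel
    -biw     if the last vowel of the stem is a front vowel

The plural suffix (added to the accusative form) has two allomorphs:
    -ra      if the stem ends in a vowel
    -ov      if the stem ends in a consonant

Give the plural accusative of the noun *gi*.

gibiwov

*gi* — last vowel /i/ (a front vowel) → -biw → *gibiw*.
Since the final sound of the accusative form *gibiw* is /w/ (a consonant), it takes -ov, giving *gibiwov*.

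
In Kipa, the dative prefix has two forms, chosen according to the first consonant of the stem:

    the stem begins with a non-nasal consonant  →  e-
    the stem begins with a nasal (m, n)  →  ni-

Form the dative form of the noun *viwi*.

eviwi

The first consonant of *viwi* is /v/, which is non-nasal, so the prefix is e-, giving *eviwi*.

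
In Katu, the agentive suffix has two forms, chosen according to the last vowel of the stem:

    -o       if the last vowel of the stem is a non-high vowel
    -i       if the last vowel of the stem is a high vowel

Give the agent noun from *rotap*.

Since the last vowel of *rotap* is /a/ (a non-high vowel), it takes -o, giving *rotapo*.

rotapo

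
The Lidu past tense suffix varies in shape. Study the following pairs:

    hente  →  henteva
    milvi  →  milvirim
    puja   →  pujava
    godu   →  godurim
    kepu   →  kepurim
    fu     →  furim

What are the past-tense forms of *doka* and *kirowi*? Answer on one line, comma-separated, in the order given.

The pattern is height harmony: -rim when the last vowel of the stem is a high vowel (*milvi*, *godu*, *kepu*, *fu*); -va when the last vowel of the stem is a non-high vowel (*hente*, *puja*).
*doka*: last vowel = /a/, a non-high vowel → -va → *dokava*.
Since the last vowel of *kirowi* is /i/ (a high vowel), it takes -rim, giving *kirowirim*.

dokava, kirowirim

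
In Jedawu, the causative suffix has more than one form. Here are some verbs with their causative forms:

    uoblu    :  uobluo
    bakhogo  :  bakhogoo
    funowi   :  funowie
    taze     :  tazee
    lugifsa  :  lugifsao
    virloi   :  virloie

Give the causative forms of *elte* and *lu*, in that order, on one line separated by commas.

eltee, luo

Looking at the last vowel of each stem: -e when the last vowel of the stem is a front vowel (*funowi*, *taze*, *virloi*); -o when the last vowel of the stem is a back vowel (*uoblu*, *bakhogo*, *lugifsa*).
*elte* — last vowel /e/ (a front vowel) → -e → *eltee*.
Since the last vowel of *lu* is /u/ (a back vowel), it takes -o, giving *luo*.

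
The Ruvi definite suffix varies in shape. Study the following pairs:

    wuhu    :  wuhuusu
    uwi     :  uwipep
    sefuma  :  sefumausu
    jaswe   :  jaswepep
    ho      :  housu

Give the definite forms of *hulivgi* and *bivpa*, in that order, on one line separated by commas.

hulivgipep, bivpausu

The suffix is conditioned by the last vowel: -pep when the last vowel of the stem is a front vowel (*uwi*, *jaswe*); -usu when the last vowel of the stem is a back vowel (*wuhu*, *sefuma*, *ho*).
Since the last vowel of *hulivgi* is /i/ (a front vowel), it takes -pep, giving *hulivgipep*.
The last vowel of *bivpa* is /a/, which is a back vowel, so the suffix is -usu, giving *bivpausu*.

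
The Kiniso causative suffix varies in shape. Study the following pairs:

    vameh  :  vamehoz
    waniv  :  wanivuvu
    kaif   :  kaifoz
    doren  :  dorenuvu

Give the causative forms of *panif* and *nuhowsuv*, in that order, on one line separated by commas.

The suffix is conditioned by the final consonant: -oz when the stem ends in a voiceless consonant (*vameh*, *kaif*); -uvu when the stem ends in a voiced consonant (*waniv*, *doren*).
*panif*: final consonant = /f/, voiceless → -oz → *panifoz*.
Since the final consonant of *nuhowsuv* is /v/ (voiced), it takes -uvu, giving *nuhowsuvuvu*.

panifoz, nuhowsuvuvu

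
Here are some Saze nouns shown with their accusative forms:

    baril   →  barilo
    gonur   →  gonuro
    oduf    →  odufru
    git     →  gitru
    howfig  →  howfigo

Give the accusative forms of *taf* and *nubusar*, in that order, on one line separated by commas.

The pattern is voicing of the final consonant: -ru when the stem ends in a voiceless consonant (*oduf*, *git*); -o when the stem ends in a voiced consonant (*baril*, *gonur*, *howfig*).
Since the final consonant of *taf* is /f/ (voiceless), it takes -ru, giving *tafru*.
Since the final consonant of *nubusar* is /r/ (voiced), it takes -o, giving *nubusaro*.

tafru, nubusaro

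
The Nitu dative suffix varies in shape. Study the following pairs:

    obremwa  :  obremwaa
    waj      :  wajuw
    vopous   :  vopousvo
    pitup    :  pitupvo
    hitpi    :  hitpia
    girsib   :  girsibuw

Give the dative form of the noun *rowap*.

The pattern is voicing of the final sound: -vo when the stem ends in a voiceless consonant (*vopous*, *pitup*); -uw when the stem ends in a voiced consonant (*waj*, *girsib*); -a when the stem ends in a vowel (*obremwa*, *hitpi*).
*rowap* — final sound /p/ (a voiceless consonant) → -vo → *rowapvo*.

rowapvo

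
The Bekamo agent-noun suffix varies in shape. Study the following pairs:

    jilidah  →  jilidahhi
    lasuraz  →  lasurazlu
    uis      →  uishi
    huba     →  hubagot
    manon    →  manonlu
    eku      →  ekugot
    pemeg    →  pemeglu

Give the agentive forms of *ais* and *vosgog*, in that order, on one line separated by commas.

aishi, vosgoglu

Looking at the final sound of each stem: -hi when the stem ends in a voiceless consonant (*jilidah*, *uis*); -lu when the stem ends in a voiced consonant (*lasuraz*, *manon*, *pemeg*); -got when the stem ends in a vowel (*huba*, *eku*).
The final sound of *ais* is /s/, which is a voiceless consonant, so the suffix is -hi, giving *aishi*.
The final sound of *vosgog* is /g/, which is a voiced consonant, so the suffix is -lu, giving *vosgoglu*.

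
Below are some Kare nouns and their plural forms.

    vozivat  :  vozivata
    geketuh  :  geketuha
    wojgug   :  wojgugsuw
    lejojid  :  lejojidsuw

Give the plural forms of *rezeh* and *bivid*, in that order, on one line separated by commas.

rezeha, bividsuw

Looking at the final consonant of each stem: -a when the stem ends in a voiceless consonant (*vozivat*, *geketuh*); -suw when the stem ends in a voiced consonant (*wojgug*, *lejojid*).
*rezeh* — final consonant /h/ (voiceless) → -a → *rezeha*.
Since the final consonant of *bivid* is /d/ (voiced), it takes -suw, giving *bividsuw*.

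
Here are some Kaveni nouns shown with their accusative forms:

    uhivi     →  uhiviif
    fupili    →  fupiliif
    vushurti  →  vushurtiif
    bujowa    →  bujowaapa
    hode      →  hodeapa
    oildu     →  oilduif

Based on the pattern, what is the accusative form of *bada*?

Looking at the last vowel of each stem: -if when the last vowel of the stem is a high vowel (*uhivi*, *fupili*, *vushurti*, *oildu*); -apa when the last vowel of the stem is a non-high vowel (*bujowa*, *hode*).
Since the last vowel of *bada* is /a/ (a non-high vowel), it takes -apa, giving *badaapa*.

badaapa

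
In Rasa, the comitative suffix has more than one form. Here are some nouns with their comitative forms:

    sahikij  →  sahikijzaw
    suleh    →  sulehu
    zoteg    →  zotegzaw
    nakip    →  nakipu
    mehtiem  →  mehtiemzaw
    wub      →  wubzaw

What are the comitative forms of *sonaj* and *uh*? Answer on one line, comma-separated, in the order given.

The pattern is voicing of the final consonant: -u when the stem ends in a voiceless consonant (*suleh*, *nakip*); -zaw when the stem ends in a voiced consonant (*sahikij*, *zoteg*, *mehtiem*, *wub*).
*sonaj* — final consonant /j/ (voiced) → -zaw → *sonajzaw*.
The final consonant of *uh* is /h/, which is voiceless, so the suffix is -u, giving *uhu*.

sonajzaw, uhu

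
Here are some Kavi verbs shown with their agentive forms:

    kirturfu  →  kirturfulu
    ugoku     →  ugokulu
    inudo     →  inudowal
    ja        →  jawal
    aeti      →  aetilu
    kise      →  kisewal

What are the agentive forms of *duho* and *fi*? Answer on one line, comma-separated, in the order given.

duhowal, filu

The pattern is height harmony: -lu when the last vowel of the stem is a high vowel (*kirturfu*, *ugoku*, *aeti*); -wal when the last vowel of the stem is a non-high vowel (*inudo*, *ja*, *kise*).
*duho*: last vowel = /o/, a non-high vowel → -wal → *duhowal*.
Since the last vowel of *fi* is /i/ (a high vowel), it takes -lu, giving *filu*.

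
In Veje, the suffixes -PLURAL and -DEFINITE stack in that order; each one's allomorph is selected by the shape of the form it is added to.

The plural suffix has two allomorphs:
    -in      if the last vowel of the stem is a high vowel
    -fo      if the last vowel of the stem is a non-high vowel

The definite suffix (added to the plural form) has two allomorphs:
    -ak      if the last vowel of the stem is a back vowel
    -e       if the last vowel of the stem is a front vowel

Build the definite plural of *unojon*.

*unojon*: last vowel = /o/, a non-high vowel → -fo → *unojonfo*.
Since the last vowel of the plural form *unojonfo* is /o/ (a back vowel), it takes -ak, giving *unojonfoak*.

unojonfoak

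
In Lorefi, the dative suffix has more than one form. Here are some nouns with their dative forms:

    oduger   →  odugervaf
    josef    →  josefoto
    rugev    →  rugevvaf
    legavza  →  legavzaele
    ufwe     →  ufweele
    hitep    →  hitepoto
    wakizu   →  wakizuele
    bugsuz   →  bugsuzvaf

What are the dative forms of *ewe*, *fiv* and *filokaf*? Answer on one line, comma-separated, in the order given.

eweele, fivvaf, filokafoto

The suffix is conditioned by the final sound: -oto when the stem ends in a voiceless consonant (*josef*, *hitep*); -vaf when the stem ends in a voiced consonant (*oduger*, *rugev*, *bugsuz*); -ele when the stem ends in a vowel (*legavza*, *ufwe*, *wakizu*).
Since the final sound of *ewe* is /e/ (a vowel), it takes -ele, giving *eweele*.
*fiv*: final sound = /v/, a voiced consonant → -vaf → *fivvaf*.
The final sound of *filokaf* is /f/, which is a voiceless consonant, so the suffix is -oto, giving *filokafoto*.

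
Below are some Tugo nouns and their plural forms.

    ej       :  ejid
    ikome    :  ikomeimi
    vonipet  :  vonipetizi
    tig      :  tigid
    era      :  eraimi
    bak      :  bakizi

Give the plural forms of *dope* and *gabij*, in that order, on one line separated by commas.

Looking at the final sound of each stem: -izi when the stem ends in a voiceless consonant (*vonipet*, *bak*); -id when the stem ends in a voiced consonant (*ej*, *tig*); -imi when the stem ends in a vowel (*ikome*, *era*).
The final sound of *dope* is /e/, which is a vowel, so the suffix is -imi, giving *dopeimi*.
*gabij*: final sound = /j/, a voiced consonant → -id → *gabijid*.

dopeimi, gabijid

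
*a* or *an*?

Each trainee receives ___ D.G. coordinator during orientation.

a

The indefinite article is chosen by the initial *sound* of the following word, not its spelling.
The initialism *D.G.* is read letter by letter; the first letter, D, is pronounced /diː/, which begins with a consonant sound.
So the article is *a*: Each trainee receives a D.G. coordinator during orientation.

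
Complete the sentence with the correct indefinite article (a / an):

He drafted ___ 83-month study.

The indefinite article is chosen by the initial *sound* of the following word, not its spelling.
The number *83* is spoken "eighty-…", beginning with /ˈeɪti/ — a vowel sound.
So the article is *an*: He drafted an 83-month study.

an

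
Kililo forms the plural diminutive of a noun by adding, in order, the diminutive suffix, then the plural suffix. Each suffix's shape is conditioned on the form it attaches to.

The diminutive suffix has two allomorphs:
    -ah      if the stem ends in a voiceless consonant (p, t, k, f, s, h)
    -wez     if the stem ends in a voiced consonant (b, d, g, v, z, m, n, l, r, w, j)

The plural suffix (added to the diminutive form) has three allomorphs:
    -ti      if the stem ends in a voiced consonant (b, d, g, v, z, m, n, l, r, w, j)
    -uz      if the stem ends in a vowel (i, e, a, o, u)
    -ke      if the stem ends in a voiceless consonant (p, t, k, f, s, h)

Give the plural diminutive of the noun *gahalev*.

The final consonant of *gahalev* is /v/, which is voiced, so the diminutive suffix is -wez, giving *gahalevwez*.
The diminutive form *gahalevwez*: final sound = /z/, a voiced consonant → -ti → *gahalevwezti*.

gahalevwezti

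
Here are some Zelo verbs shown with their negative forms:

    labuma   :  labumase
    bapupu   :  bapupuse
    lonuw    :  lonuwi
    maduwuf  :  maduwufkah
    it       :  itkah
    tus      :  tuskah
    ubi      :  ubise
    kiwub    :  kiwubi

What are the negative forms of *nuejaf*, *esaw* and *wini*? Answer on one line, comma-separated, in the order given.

The suffix is conditioned by the final sound: -kah when the stem ends in a voiceless consonant (*maduwuf*, *it*, *tus*); -i when the stem ends in a voiced consonant (*lonuw*, *kiwub*); -se when the stem ends in a vowel (*labuma*, *bapupu*, *ubi*).
*nuejaf*: final sound = /f/, a voiceless consonant → -kah → *nuejafkah*.
Since the final sound of *esaw* is /w/ (a voiced consonant), it takes -i, giving *esawi*.
*wini* — final sound /i/ (a vowel) → -se → *winise*.

nuejafkah, esawi, winise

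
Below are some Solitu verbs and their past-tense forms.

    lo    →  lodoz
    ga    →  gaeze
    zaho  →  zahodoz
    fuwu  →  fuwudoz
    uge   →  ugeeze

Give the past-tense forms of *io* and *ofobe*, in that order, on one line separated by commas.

iodoz, ofobeeze

The pattern is rounding harmony: -doz when the last vowel of the stem is a rounded vowel (*lo*, *zaho*, *fuwu*); -eze when the last vowel of the stem is an unrounded vowel (*ga*, *uge*).
The last vowel of *io* is /o/, which is a rounded vowel, so the suffix is -doz, giving *iodoz*.
*ofobe* — last vowel /e/ (an unrounded vowel) → -eze → *ofobeeze*.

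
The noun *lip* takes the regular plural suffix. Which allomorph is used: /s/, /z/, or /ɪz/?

The stem *lip* ends in a voiceless non-sibilant consonant.
The plural suffix surfaces as /ɪz/ after sibilants, /s/ after other voiceless consonants, and /z/ after other voiced sounds.
So the plural -s on *lip* is pronounced /s/.

/s/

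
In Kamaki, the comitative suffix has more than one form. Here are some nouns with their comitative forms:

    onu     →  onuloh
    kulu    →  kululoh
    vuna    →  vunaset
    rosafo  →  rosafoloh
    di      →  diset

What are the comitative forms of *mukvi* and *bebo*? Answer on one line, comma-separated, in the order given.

The alternation tracks the last vowel of the stem — -loh when the last vowel of the stem is a rounded vowel (*onu*, *kulu*, *rosafo*); -set when the last vowel of the stem is an unrounded vowel (*vuna*, *di*).
Since the last vowel of *mukvi* is /i/ (an unrounded vowel), it takes -set, giving *mukviset*.
The last vowel of *bebo* is /o/, which is a rounded vowel, so the suffix is -loh, giving *beboloh*.

mukviset, beboloh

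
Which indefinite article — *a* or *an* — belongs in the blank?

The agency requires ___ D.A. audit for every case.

a

The indefinite article is chosen by the initial *sound* of the following word, not its spelling.
The initialism *D.A.* is read letter by letter; the first letter, D, is pronounced /diː/, which begins with a consonant sound.
So the article is *a*: The agency requires a D.A. audit for every case.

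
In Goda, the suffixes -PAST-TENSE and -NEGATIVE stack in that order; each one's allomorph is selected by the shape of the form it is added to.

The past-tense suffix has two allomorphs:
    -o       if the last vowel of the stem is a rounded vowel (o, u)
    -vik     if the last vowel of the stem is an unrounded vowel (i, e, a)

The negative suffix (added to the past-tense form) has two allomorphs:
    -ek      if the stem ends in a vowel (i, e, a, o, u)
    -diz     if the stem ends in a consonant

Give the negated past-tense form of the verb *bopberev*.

*bopberev* — last vowel /e/ (an unrounded vowel) → -vik → *bopberevvik*.
The past-tense form *bopberevvik* — final sound /k/ (a consonant) → -diz → *bopberevvikdiz*.

bopberevvikdiz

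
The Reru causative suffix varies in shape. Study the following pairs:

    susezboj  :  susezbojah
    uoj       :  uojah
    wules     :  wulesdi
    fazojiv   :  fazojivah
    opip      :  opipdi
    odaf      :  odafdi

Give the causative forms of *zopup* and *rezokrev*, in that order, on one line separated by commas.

zopupdi, rezokrevah

The pattern is voicing of the final consonant: -di when the stem ends in a voiceless consonant (*wules*, *opip*, *odaf*); -ah when the stem ends in a voiced consonant (*susezboj*, *uoj*, *fazojiv*).
Since the final consonant of *zopup* is /p/ (voiceless), it takes -di, giving *zopupdi*.
*rezokrev* — final consonant /v/ (voiced) → -ah → *rezokrevah*.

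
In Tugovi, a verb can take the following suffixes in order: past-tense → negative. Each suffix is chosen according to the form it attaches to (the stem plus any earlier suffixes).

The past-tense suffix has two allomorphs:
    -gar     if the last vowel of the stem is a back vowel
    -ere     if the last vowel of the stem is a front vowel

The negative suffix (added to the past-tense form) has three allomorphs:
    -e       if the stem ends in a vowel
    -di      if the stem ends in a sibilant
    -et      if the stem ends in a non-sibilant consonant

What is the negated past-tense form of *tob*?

tobgaret

The last vowel of *tob* is /o/, which is a back vowel, so the past-tense suffix is -gar, giving *tobgar*.
The past-tense form *tobgar*: final sound = /r/, a non-sibilant consonant → -et → *tobgaret*.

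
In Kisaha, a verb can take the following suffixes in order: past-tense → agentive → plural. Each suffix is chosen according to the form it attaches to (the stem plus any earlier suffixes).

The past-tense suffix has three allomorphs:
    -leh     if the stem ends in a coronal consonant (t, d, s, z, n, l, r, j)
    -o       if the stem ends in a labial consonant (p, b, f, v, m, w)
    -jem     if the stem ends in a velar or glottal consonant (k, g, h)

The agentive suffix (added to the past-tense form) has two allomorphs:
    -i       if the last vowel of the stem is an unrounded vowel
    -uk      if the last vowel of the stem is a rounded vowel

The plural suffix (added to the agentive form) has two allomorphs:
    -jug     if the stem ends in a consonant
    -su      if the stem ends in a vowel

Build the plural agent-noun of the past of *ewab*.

ewaboukjug

The final consonant of *ewab* is /b/, which is labial, so the past-tense suffix is -o, giving *ewabo*.
The last vowel of the past-tense form *ewabo* is /o/, which is a rounded vowel, so the agentive suffix is -uk, giving *ewabouk*.
Since the final sound of the agentive form *ewabouk* is /k/ (a consonant), it takes -jug, giving *ewaboukjug*.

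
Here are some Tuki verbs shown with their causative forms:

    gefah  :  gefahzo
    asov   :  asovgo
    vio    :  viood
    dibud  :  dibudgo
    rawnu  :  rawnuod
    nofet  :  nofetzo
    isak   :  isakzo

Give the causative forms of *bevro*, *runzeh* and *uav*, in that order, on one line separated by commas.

The pattern is voicing of the final sound: -zo when the stem ends in a voiceless consonant (*gefah*, *nofet*, *isak*); -go when the stem ends in a voiced consonant (*asov*, *dibud*); -od when the stem ends in a vowel (*vio*, *rawnu*).
The final sound of *bevro* is /o/, which is a vowel, so the suffix is -od, giving *bevrood*.
*runzeh* — final sound /h/ (a voiceless consonant) → -zo → *runzehzo*.
The final sound of *uav* is /v/, which is a voiced consonant, so the suffix is -go, giving *uavgo*.

bevrood, runzehzo, uavgo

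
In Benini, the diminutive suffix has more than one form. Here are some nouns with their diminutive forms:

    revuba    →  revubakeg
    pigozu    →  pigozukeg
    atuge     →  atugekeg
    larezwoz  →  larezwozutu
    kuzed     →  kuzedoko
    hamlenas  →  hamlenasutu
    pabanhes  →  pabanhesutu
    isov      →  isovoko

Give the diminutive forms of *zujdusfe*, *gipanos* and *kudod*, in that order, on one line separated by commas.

The pattern is sibilance of the final sound: -utu when the stem ends in a sibilant (*larezwoz*, *hamlenas*, *pabanhes*); -oko when the stem ends in a non-sibilant consonant (*kuzed*, *isov*); -keg when the stem ends in a vowel (*revuba*, *pigozu*, *atuge*).
Since the final sound of *zujdusfe* is /e/ (a vowel), it takes -keg, giving *zujdusfekeg*.
Since the final sound of *gipanos* is /s/ (a sibilant), it takes -utu, giving *gipanosutu*.
The final sound of *kudod* is /d/, which is a non-sibilant consonant, so the suffix is -oko, giving *kudodoko*.

zujdusfekeg, gipanosutu, kudodoko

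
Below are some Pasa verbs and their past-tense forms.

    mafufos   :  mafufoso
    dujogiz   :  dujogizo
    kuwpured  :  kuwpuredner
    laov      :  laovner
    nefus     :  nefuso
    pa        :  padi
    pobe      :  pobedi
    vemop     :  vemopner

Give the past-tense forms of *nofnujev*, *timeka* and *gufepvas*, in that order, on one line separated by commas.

nofnujevner, timekadi, gufepvaso

The suffix is conditioned by the final sound: -o when the stem ends in a sibilant (*mafufos*, *dujogiz*, *nefus*); -ner when the stem ends in a non-sibilant consonant (*kuwpured*, *laov*, *vemop*); -di when the stem ends in a vowel (*pa*, *pobe*).
*nofnujev* — final sound /v/ (a non-sibilant consonant) → -ner → *nofnujevner*.
*timeka*: final sound = /a/, a vowel → -di → *timekadi*.
*gufepvas*: final sound = /s/, a sibilant → -o → *gufepvaso*.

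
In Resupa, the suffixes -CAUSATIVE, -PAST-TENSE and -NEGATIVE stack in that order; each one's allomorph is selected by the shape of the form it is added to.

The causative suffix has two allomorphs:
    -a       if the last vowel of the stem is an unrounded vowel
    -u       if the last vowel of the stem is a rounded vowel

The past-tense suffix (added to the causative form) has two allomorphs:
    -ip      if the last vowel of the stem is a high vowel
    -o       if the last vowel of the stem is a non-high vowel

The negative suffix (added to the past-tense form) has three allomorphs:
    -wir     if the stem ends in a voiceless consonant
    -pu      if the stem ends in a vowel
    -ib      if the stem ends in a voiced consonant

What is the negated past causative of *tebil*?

tebilaopu

*tebil*: last vowel = /i/, an unrounded vowel → -a → *tebila*.
Since the last vowel of the causative form *tebila* is /a/ (a non-high vowel), it takes -o, giving *tebilao*.
Since the final sound of the past-tense form *tebilao* is /o/ (a vowel), it takes -pu, giving *tebilaopu*.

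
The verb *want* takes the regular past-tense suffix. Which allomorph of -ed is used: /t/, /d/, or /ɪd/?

/ɪd/

The stem *want* ends in /t/ or /d/.
The -ed suffix is realized as /ɪd/ after /t, d/; as /t/ after other voiceless consonants; and as /d/ after other voiced sounds.
So -ed on *want* is pronounced /ɪd/.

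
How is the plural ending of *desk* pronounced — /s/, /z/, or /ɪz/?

The stem *desk* ends in a voiceless non-sibilant consonant.
The plural suffix surfaces as /ɪz/ after sibilants, /s/ after other voiceless consonants, and /z/ after other voiced sounds.
So the plural -s on *desk* is pronounced /s/.

/s/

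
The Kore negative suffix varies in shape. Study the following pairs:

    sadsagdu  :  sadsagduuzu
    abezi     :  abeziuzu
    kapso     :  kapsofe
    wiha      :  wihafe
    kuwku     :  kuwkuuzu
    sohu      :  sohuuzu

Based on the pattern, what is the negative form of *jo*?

jofe

The suffix is conditioned by the last vowel: -uzu when the last vowel of the stem is a high vowel (*sadsagdu*, *abezi*, *kuwku*, *sohu*); -fe when the last vowel of the stem is a non-high vowel (*kapso*, *wiha*).
The last vowel of *jo* is /o/, which is a non-high vowel, so the suffix is -fe, giving *jofe*.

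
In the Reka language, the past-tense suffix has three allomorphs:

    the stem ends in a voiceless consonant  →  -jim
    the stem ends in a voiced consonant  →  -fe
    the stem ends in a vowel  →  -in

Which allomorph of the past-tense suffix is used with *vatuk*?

Since the final sound of *vatuk* is /k/ (a voiceless consonant), it takes -jim.

-jim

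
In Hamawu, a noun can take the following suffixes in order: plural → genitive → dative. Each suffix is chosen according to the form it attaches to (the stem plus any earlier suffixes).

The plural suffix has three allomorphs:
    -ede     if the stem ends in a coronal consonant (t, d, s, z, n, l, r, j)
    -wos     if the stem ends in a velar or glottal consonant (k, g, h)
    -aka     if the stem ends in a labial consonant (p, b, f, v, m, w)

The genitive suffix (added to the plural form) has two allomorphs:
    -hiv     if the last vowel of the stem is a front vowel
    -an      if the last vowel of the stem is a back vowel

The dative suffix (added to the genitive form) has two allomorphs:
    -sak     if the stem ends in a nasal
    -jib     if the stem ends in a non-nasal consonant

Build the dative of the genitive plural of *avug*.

Since the final consonant of *avug* is /g/ (velar/glottal), it takes -wos, giving *avugwos*.
The plural form *avugwos*: last vowel = /o/, a back vowel → -an → *avugwosan*.
Since the final consonant of the genitive form *avugwosan* is /n/ (a nasal), it takes -sak, giving *avugwosansak*.

avugwosansak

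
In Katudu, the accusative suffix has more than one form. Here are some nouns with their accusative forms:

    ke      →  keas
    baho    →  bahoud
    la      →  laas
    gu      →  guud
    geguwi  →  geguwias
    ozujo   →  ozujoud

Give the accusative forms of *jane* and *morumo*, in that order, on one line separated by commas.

The suffix is conditioned by the last vowel: -ud when the last vowel of the stem is a rounded vowel (*baho*, *gu*, *ozujo*); -as when the last vowel of the stem is an unrounded vowel (*ke*, *la*, *geguwi*).
*jane* — last vowel /e/ (an unrounded vowel) → -as → *janeas*.
Since the last vowel of *morumo* is /o/ (a rounded vowel), it takes -ud, giving *morumoud*.

janeas, morumoud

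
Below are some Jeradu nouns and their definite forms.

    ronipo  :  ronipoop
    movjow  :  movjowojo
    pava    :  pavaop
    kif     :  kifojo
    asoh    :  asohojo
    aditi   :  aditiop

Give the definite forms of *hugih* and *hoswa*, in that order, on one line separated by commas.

Looking at the final sound of each stem: -ojo when the stem ends in a consonant (*movjow*, *kif*, *asoh*); -op when the stem ends in a vowel (*ronipo*, *pava*, *aditi*).
*hugih* — final sound /h/ (a consonant) → -ojo → *hugihojo*.
Since the final sound of *hoswa* is /a/ (a vowel), it takes -op, giving *hoswaop*.

hugihojo, hoswaop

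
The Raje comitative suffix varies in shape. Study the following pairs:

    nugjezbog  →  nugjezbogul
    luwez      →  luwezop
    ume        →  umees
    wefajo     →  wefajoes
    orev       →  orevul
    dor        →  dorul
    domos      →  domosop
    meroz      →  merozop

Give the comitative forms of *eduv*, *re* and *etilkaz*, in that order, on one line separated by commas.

eduvul, rees, etilkazop

Looking at the final sound of each stem: -op when the stem ends in a sibilant (*luwez*, *domos*, *meroz*); -ul when the stem ends in a non-sibilant consonant (*nugjezbog*, *orev*, *dor*); -es when the stem ends in a vowel (*ume*, *wefajo*).
The final sound of *eduv* is /v/, which is a non-sibilant consonant, so the suffix is -ul, giving *eduvul*.
*re*: final sound = /e/, a vowel → -es → *rees*.
The final sound of *etilkaz* is /z/, which is a sibilant, so the suffix is -op, giving *etilkazop*.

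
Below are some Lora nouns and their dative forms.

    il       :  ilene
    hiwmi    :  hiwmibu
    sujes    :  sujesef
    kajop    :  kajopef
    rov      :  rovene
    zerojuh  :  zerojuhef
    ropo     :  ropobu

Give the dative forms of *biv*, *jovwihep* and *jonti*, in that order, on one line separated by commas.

The alternation tracks the final sound of the stem — -ef when the stem ends in a voiceless consonant (*sujes*, *kajop*, *zerojuh*); -ene when the stem ends in a voiced consonant (*il*, *rov*); -bu when the stem ends in a vowel (*hiwmi*, *ropo*).
Since the final sound of *biv* is /v/ (a voiced consonant), it takes -ene, giving *bivene*.
*jovwihep* — final sound /p/ (a voiceless consonant) → -ef → *jovwihepef*.
Since the final sound of *jonti* is /i/ (a vowel), it takes -bu, giving *jontibu*.

bivene, jovwihepef, jontibu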